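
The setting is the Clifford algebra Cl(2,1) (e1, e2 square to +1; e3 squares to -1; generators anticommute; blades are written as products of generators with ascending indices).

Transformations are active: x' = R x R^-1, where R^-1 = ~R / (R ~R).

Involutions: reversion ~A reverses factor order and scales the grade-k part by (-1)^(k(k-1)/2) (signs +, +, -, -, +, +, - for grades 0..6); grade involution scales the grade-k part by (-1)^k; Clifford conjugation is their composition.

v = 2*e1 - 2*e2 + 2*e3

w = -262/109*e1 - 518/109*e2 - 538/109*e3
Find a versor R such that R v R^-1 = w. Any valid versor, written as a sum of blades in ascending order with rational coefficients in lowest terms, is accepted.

Key observation: q(v) = q(w) = 4 (sandwiches preserve the norm), so R = v + w = -44/109*e1 - 736/109*e2 - 320/109*e3 works whenever it is invertible — the component of v along it is kept and (v - w)/2 reverses, sending v to w.
Answer: -44/109*e1 - 736/109*e2 - 320/109*e3


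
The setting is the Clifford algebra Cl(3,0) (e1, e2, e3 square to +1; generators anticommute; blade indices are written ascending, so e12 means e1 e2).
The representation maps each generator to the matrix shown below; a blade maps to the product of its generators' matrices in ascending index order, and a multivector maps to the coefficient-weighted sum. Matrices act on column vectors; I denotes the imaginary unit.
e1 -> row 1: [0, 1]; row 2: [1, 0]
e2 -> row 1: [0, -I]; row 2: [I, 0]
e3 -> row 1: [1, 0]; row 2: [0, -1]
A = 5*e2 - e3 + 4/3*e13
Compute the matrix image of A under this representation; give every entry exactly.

Bivector images (products of the table entries): rho(e13) = rho(e1)rho(e3) = row 1: [0, -1]; row 2: [1, 0].
M = (5)*rho(e2) + (-1)*rho(e3) + (4/3)*rho(e13), summed entrywise:
Answer: row 1: [-1, -4/3 - 5*I]; row 2: [4/3 + 5*I, 1]


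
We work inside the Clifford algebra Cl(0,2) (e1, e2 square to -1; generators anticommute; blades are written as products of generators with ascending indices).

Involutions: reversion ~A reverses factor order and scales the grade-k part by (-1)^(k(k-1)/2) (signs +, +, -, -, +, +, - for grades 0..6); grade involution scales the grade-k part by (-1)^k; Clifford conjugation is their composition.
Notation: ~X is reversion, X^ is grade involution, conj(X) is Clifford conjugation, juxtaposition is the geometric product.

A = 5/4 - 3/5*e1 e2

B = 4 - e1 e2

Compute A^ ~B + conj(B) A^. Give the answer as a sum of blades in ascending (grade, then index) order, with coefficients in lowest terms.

first term: 28/5 - 23/20*e1 e2
second term: 28/5 - 23/20*e1 e2
Answer: 56/5 - 23/10*e1 e2


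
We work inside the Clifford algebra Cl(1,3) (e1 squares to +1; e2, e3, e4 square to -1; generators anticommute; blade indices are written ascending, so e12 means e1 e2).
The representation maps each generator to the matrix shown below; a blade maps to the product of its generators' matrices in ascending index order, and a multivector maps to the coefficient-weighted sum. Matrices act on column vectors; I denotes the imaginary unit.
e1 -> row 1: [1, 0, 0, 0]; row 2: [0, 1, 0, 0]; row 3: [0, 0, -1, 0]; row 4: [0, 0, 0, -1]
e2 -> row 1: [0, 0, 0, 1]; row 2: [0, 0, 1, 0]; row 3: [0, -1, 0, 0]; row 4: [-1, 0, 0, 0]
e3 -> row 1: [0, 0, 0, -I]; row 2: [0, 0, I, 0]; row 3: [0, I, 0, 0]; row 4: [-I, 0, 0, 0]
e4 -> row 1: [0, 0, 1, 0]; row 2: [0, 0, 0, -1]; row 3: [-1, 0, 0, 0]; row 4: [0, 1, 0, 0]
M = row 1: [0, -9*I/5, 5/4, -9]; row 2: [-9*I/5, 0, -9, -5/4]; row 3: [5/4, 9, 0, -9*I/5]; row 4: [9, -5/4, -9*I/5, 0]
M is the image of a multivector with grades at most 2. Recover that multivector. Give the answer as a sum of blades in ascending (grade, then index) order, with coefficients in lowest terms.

Method: the blade images are trace-orthogonal — tr(rho(e_A) rho(e_B)^-1) = 4 if A = B and 0 otherwise — and rho(e_A)^-1 = (e_A)^2 * rho(e_A) with (e_A)^2 = +1 or -1, so the coefficient of e_A in the preimage is (e_A)^2 * tr(M rho(e_A))/4.
Nonzero projections over blades of grade <= 2: e2: (e2)^2 = -1, tr(M rho(e2)) = 36, coefficient -9; e14: (e14)^2 = +1, tr(M rho(e14)) = 5, coefficient 5/4; e34: (e34)^2 = -1, tr(M rho(e34)) = -36/5, coefficient 9/5. Every other blade of grade <= 2 projects to 0.
Answer: -9*e2 + 5/4*e14 + 9/5*e34


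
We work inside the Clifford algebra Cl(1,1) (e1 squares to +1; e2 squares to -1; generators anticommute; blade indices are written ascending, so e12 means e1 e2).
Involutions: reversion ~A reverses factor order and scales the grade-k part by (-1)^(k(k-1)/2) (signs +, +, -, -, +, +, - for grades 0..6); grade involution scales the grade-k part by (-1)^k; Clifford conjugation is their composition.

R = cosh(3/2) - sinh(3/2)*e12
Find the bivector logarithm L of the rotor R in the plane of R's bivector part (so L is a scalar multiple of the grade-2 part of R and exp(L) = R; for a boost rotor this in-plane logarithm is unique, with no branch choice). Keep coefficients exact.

The scalar part of R is cosh(3/2), giving the rapidity magnitude (cosh is even); the bivector part supplies orientation, its quotient by sinh of the rapidity is the plane, and L = rapidity * plane — unique in that plane, since flipping both signs leaves L unchanged.
Concretely: cosh(rapidity) = cosh(3/2) gives rapidity = ±3/2, and since rapidity/sinh(rapidity) is even the sign is immaterial: L = (rapidity/sinh(rapidity)) * <R>_2 = (3/(2*sinh(3/2))) * <R>_2.
Answer: -3/2*e12


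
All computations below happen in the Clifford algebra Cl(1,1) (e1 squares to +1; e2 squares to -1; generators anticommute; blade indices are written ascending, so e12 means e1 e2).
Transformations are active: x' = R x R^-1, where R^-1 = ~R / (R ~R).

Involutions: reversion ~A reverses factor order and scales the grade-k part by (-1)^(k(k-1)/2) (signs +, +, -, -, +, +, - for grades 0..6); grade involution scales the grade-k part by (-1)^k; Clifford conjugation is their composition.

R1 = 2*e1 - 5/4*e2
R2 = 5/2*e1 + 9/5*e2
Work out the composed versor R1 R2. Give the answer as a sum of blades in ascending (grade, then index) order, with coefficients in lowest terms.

Distribute over the terms of R1 (each basis-blade product reordered to ascending indices, repeated generators contracted through their squares):
(2*e1) R2 = 5 + 18/5*e12
(-5/4*e2) R2 = 9/4 + 25/8*e12
Summing the partial products and collecting blades:
Answer: 29/4 + 269/40*e12


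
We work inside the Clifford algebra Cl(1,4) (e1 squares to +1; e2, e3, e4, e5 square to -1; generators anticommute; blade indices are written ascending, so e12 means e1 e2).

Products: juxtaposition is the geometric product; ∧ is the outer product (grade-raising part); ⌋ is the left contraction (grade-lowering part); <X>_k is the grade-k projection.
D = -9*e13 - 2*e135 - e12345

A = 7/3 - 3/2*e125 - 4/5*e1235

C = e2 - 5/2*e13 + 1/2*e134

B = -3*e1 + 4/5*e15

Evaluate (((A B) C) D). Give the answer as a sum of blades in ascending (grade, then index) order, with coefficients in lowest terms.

step 1: -7*e1 + 6/5*e2 + 28/15*e15 - 16/25*e23 + 9/2*e25 - 12/5*e235
step 2: -6/5 + 843/50*e3 + 9/2*e5 - 43/5*e12 - 7/2*e34 - 34/15*e35 + 3*e123 + 8/25*e124 - 118/15*e125 - 14/15*e345 - 3/5*e1234 + 45/4*e1235 - 6/5*e1245 + 9/4*e12345
step 3: -9/4 - 23441/150*e1 + 9/2*e2 - 6/5*e3 - 45/4*e4 - 3/5*e5 + 14/15*e12 + 99/5*e13 + 889/30*e14 - 333/25*e15 - 185/3*e23 - 99/10*e24 + 429/4*e25 - 118/15*e34 - 8/25*e35 + 3*e45 + 34/15*e124 - 7/2*e125 - 381/10*e135 + 77/5*e145 + 132/25*e234 - 88*e235 + 381/20*e245 + 43/5*e345 + 9/2*e1234 + 843/50*e1245 - 254/25*e2345 + 6/5*e12345
Answer: -9/4 - 23441/150*e1 + 9/2*e2 - 6/5*e3 - 45/4*e4 - 3/5*e5 + 14/15*e12 + 99/5*e13 + 889/30*e14 - 333/25*e15 - 185/3*e23 - 99/10*e24 + 429/4*e25 - 118/15*e34 - 8/25*e35 + 3*e45 + 34/15*e124 - 7/2*e125 - 381/10*e135 + 77/5*e145 + 132/25*e234 - 88*e235 + 381/20*e245 + 43/5*e345 + 9/2*e1234 + 843/50*e1245 - 254/25*e2345 + 6/5*e12345


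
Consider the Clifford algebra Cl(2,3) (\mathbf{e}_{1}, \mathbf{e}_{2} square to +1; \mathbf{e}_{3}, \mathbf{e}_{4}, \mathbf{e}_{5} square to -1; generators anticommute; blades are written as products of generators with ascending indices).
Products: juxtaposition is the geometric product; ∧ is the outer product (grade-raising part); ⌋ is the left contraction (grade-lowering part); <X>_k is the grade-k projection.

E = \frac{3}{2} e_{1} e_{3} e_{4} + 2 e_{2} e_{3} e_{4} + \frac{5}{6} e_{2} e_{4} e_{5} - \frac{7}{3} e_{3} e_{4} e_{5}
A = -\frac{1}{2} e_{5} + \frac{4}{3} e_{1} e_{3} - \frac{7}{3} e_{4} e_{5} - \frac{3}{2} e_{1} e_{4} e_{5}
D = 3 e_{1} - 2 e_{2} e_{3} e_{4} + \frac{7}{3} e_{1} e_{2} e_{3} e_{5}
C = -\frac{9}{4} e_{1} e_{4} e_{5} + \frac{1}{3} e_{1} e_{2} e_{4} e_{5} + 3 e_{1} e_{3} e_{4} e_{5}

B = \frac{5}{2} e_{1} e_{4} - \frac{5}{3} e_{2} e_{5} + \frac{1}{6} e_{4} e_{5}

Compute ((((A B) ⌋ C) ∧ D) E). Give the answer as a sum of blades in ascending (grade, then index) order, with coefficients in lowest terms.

step 1: \frac{7}{18} + \frac{1}{4} e_{1} + \frac{5}{6} e_{2} - \frac{1}{12} e_{4} - \frac{15}{4} e_{5} - \frac{35}{6} e_{1} e_{5} - \frac{35}{9} e_{2} e_{4} - \frac{10}{3} e_{3} e_{4} - \frac{5}{2} e_{1} e_{2} e_{4} - \frac{5}{4} e_{1} e_{4} e_{5} + \frac{20}{9} e_{1} e_{2} e_{3} e_{5} + \frac{2}{9} e_{1} e_{3} e_{4} e_{5}
step 2: -\frac{167}{48} + \frac{5}{12} e_{2} + \frac{15}{4} e_{3} - \frac{105}{8} e_{4} - \frac{5}{6} e_{5} - \frac{135}{16} e_{1} e_{4} + \frac{3841}{432} e_{1} e_{5} - \frac{35}{18} e_{2} e_{4} - \frac{35}{2} e_{3} e_{4} - \frac{9}{16} e_{4} e_{5} - \frac{5}{4} e_{1} e_{2} e_{4} + \frac{1}{36} e_{1} e_{2} e_{5} - \frac{45}{4} e_{1} e_{3} e_{4} + \frac{1}{4} e_{1} e_{3} e_{5} - \frac{83}{72} e_{1} e_{4} e_{5} + \frac{1}{12} e_{2} e_{4} e_{5} + \frac{3}{4} e_{3} e_{4} e_{5} + \frac{7}{54} e_{1} e_{2} e_{4} e_{5} + \frac{7}{6} e_{1} e_{3} e_{4} e_{5}
step 3: -\frac{167}{16} e_{1} - \frac{5}{4} e_{1} e_{2} - \frac{45}{4} e_{1} e_{3} + \frac{315}{8} e_{1} e_{4} + \frac{5}{2} e_{1} e_{5} - \frac{35}{6} e_{1} e_{2} e_{4} - \frac{105}{2} e_{1} e_{3} e_{4} - \frac{27}{16} e_{1} e_{4} e_{5} + \frac{167}{24} e_{2} e_{3} e_{4} - \frac{1169}{144} e_{1} e_{2} e_{3} e_{5} - \frac{1}{4} e_{1} e_{2} e_{4} e_{5} - \frac{9}{4} e_{1} e_{3} e_{4} e_{5} - \frac{5}{3} e_{2} e_{3} e_{4} e_{5} + \frac{1307}{27} e_{1} e_{2} e_{3} e_{4} e_{5}
step 4: \frac{389}{6} + \frac{131}{24} e_{1} + \frac{35}{9} e_{2} - \frac{8705}{144} e_{3} - \frac{135}{8} e_{4} - \frac{161}{24} e_{5} + \frac{10091}{2592} e_{1} e_{2} + \frac{62297}{1296} e_{1} e_{3} - \frac{3299}{108} e_{1} e_{5} - \frac{35}{4} e_{2} e_{3} - \frac{451}{8} e_{2} e_{5} - \frac{501}{32} e_{3} e_{4} - \frac{2399}{288} e_{3} e_{5} - \frac{1949}{24} e_{1} e_{2} e_{3} - \frac{2437}{432} e_{1} e_{2} e_{4} + \frac{493}{16} e_{1} e_{2} e_{5} - \frac{2965}{864} e_{1} e_{3} e_{4} - \frac{739}{8} e_{1} e_{3} e_{5} - \frac{199}{18} e_{1} e_{4} e_{5} + \frac{15}{8} e_{2} e_{3} e_{4} + \frac{3}{8} e_{2} e_{3} e_{5} - \frac{1169}{96} e_{2} e_{4} e_{5} - \frac{15}{4} e_{3} e_{4} e_{5} - \frac{167}{8} e_{1} e_{2} e_{3} e_{4} + \frac{3887}{72} e_{1} e_{2} e_{3} e_{5} - \frac{835}{96} e_{1} e_{2} e_{4} e_{5} + \frac{1169}{48} e_{1} e_{3} e_{4} e_{5} + \frac{175}{24} e_{1} e_{2} e_{3} e_{4} e_{5}
Answer: \frac{389}{6} + \frac{131}{24} e_{1} + \frac{35}{9} e_{2} - \frac{8705}{144} e_{3} - \frac{135}{8} e_{4} - \frac{161}{24} e_{5} + \frac{10091}{2592} e_{1} e_{2} + \frac{62297}{1296} e_{1} e_{3} - \frac{3299}{108} e_{1} e_{5} - \frac{35}{4} e_{2} e_{3} - \frac{451}{8} e_{2} e_{5} - \frac{501}{32} e_{3} e_{4} - \frac{2399}{288} e_{3} e_{5} - \frac{1949}{24} e_{1} e_{2} e_{3} - \frac{2437}{432} e_{1} e_{2} e_{4} + \frac{493}{16} e_{1} e_{2} e_{5} - \frac{2965}{864} e_{1} e_{3} e_{4} - \frac{739}{8} e_{1} e_{3} e_{5} - \frac{199}{18} e_{1} e_{4} e_{5} + \frac{15}{8} e_{2} e_{3} e_{4} + \frac{3}{8} e_{2} e_{3} e_{5} - \frac{1169}{96} e_{2} e_{4} e_{5} - \frac{15}{4} e_{3} e_{4} e_{5} - \frac{167}{8} e_{1} e_{2} e_{3} e_{4} + \frac{3887}{72} e_{1} e_{2} e_{3} e_{5} - \frac{835}{96} e_{1} e_{2} e_{4} e_{5} + \frac{1169}{48} e_{1} e_{3} e_{4} e_{5} + \frac{175}{24} e_{1} e_{2} e_{3} e_{4} e_{5}


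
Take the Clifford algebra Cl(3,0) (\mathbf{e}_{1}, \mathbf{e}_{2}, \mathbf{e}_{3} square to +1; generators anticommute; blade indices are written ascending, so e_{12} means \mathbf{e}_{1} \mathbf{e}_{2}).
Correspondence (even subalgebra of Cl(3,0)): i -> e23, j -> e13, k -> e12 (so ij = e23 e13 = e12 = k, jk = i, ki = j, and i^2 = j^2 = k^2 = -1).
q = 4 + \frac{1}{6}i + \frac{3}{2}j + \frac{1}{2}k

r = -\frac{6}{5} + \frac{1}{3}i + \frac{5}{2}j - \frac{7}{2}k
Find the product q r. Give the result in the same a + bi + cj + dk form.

In blades: q = 4 + \frac{1}{2} e_{12} + \frac{3}{2} e_{13} + \frac{1}{6} e_{23}, r = -\frac{6}{5} - \frac{7}{2} e_{12} + \frac{5}{2} e_{13} + \frac{1}{3} e_{23}.
Distribute q over r term by term (generator squares from the signature, products reordered to ascending indices): (4)*r = -\frac{24}{5} - 14 e_{12} + 10 e_{13} + \frac{4}{3} e_{23}; (\frac{1}{2} e_{12})*r = \frac{7}{4} - \frac{3}{5} e_{12} + \frac{1}{6} e_{13} - \frac{5}{4} e_{23}; (\frac{3}{2} e_{13})*r = -\frac{15}{4} - \frac{1}{2} e_{12} - \frac{9}{5} e_{13} - \frac{21}{4} e_{23}; (\frac{1}{6} e_{23})*r = -\frac{1}{18} + \frac{5}{12} e_{12} + \frac{7}{12} e_{13} - \frac{1}{5} e_{23}.
Sum: -\frac{617}{90} - \frac{881}{60} e_{12} + \frac{179}{20} e_{13} - \frac{161}{30} e_{23}; translating back through the correspondence:
Answer: -\frac{617}{90} - \frac{161}{30}i + \frac{179}{20}j - \frac{881}{60}k


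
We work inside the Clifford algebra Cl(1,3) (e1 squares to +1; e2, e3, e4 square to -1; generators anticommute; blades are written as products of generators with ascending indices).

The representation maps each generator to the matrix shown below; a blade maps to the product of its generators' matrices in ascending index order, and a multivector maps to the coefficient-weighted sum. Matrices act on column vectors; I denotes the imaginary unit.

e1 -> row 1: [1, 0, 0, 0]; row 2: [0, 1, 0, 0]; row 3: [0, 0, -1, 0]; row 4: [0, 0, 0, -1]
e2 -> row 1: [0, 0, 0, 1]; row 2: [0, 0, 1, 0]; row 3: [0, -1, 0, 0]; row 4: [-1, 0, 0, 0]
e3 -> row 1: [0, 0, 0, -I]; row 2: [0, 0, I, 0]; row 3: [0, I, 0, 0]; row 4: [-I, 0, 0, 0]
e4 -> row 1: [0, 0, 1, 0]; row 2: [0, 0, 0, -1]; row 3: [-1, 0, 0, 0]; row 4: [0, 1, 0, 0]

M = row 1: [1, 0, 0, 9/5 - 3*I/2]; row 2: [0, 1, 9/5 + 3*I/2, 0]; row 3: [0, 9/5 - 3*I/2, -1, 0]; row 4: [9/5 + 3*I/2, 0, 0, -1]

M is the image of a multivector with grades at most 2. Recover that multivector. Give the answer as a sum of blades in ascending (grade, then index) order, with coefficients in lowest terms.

Method: the blade images are trace-orthogonal — tr(rho(e_A) rho(e_B)^-1) = 4 if A = B and 0 otherwise — and rho(e_A)^-1 = (e_A)^2 * rho(e_A) with (e_A)^2 = +1 or -1, so the coefficient of e_A in the preimage is (e_A)^2 * tr(M rho(e_A))/4.
Nonzero projections over blades of grade <= 2: e1: (e1)^2 = +1, tr(M rho(e1)) = 4, coefficient 1; e1 e2: (e1 e2)^2 = +1, tr(M rho(e1 e2)) = 36/5, coefficient 9/5; e1 e3: (e1 e3)^2 = +1, tr(M rho(e1 e3)) = 6, coefficient 3/2. Every other blade of grade <= 2 projects to 0.
Answer: e1 + 9/5*e1 e2 + 3/2*e1 e3


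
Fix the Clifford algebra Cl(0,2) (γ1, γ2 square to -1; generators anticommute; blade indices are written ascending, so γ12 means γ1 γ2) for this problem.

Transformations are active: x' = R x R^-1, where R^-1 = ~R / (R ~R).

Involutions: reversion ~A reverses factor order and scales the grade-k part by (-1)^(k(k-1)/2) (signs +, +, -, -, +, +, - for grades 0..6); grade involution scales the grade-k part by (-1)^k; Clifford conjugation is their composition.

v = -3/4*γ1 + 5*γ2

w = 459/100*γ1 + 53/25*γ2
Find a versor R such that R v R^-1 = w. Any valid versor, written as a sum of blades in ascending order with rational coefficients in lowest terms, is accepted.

Equal squares first: v^2 = w^2 = -409/16. Then v + w = 96/25*γ1 + 178/25*γ2 is a versor taking v to w, provided it is invertible.
Answer: 96/25*γ1 + 178/25*γ2


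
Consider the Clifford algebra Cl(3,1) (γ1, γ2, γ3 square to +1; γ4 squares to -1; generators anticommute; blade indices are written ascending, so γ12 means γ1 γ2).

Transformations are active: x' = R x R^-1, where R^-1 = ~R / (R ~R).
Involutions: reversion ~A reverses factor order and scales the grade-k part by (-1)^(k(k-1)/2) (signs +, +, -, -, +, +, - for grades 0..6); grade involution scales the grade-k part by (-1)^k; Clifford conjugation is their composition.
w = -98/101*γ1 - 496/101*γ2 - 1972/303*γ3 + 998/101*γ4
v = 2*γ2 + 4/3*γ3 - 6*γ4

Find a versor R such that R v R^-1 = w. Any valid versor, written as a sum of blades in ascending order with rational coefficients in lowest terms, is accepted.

R = v + w = -98/101*γ1 - 294/101*γ2 - 1568/303*γ3 + 392/101*γ4 works: the equal norms (-272/9) guarantee its sandwich swaps v into w.
Answer: -98/101*γ1 - 294/101*γ2 - 1568/303*γ3 + 392/101*γ4


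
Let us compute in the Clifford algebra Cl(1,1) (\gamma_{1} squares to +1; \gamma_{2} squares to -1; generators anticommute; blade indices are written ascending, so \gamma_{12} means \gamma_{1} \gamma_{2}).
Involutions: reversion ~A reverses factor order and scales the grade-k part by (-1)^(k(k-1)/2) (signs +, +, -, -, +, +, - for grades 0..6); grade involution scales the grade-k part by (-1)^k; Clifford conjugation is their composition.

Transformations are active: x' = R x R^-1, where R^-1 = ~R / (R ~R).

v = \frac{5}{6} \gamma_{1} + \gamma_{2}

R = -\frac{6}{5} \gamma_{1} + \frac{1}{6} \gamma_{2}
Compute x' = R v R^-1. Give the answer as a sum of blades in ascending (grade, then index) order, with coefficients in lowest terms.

~R = -\frac{6}{5} \gamma_{1} + \frac{1}{6} \gamma_{2}, and R ~R = \frac{1271}{900}, so R^-1 = ~R / (\frac{1271}{900}).
R v = -\frac{7}{6} - \frac{241}{180} \gamma_{12}
Answer: \frac{8765}{7626} \gamma_{1} - \frac{1621}{1271} \gamma_{2}


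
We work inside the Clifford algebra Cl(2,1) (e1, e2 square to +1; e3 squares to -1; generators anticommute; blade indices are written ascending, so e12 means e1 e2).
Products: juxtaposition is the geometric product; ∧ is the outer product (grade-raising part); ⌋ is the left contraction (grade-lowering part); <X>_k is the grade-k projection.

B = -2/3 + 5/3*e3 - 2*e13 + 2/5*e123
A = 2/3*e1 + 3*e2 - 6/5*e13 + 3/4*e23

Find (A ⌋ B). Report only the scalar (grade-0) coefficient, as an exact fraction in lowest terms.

step 1: 12/5 + 3/10*e1 + 12/25*e2 - 4/3*e3 - 6/5*e13 + 4/15*e23
Answer: 12/5


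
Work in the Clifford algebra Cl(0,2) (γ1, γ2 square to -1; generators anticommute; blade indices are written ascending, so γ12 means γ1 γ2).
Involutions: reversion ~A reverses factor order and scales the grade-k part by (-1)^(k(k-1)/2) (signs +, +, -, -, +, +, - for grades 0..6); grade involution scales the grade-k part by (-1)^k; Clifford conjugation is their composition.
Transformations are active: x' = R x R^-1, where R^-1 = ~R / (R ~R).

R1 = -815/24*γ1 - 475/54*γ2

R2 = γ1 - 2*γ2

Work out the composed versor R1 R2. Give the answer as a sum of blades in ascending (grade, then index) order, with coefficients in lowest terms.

Distribute over the terms of R1 (each basis-blade product reordered to ascending indices, repeated generators contracted through their squares):
(-815/24*γ1) R2 = 815/24 + 815/12*γ12
(-475/54*γ2) R2 = -475/27 + 475/54*γ12
Summing the partial products and collecting blades:
Answer: 3535/216 + 8285/108*γ12


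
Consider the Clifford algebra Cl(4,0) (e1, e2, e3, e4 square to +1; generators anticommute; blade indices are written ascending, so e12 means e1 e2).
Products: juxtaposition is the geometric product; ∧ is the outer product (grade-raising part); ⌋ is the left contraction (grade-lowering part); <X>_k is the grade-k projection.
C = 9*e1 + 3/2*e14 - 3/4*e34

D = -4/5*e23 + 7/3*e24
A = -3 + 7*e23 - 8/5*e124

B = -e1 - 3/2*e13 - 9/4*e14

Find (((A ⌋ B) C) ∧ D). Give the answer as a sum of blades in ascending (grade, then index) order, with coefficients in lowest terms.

step 1: 3*e1 + 9/2*e13 + 27/4*e14
step 2: 135/8 - 81/2*e3 - 225/4*e4 + 81/16*e13 - 27/8*e14 - 27/4*e34 - 9/4*e134
step 3: -27/2*e23 + 315/8*e24 + 279/2*e234 - 729/80*e1234
Answer: -27/2*e23 + 315/8*e24 + 279/2*e234 - 729/80*e1234


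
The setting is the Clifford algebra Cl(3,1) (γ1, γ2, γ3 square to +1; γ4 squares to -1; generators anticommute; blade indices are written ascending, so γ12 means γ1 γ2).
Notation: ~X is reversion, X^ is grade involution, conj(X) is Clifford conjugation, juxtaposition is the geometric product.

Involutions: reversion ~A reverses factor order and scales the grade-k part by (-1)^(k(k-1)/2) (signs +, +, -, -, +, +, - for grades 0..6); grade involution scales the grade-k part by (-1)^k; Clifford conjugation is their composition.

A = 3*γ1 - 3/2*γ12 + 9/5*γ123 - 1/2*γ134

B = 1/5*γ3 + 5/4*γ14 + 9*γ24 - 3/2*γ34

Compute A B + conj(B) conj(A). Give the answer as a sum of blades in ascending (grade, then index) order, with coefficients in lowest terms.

first term: 3/4*γ1 + 5/8*γ3 + 15/4*γ4 + 9/25*γ12 + 3/5*γ13 - 67/5*γ14 + 15/8*γ24 + 21/5*γ123 + 243/10*γ124 - 207/10*γ134 + 9/4*γ234 + 9/4*γ1234
second term: -3/4*γ1 - 5/8*γ3 - 15/4*γ4 - 9/25*γ12 - 3/5*γ13 + 67/5*γ14 - 15/8*γ24 + 21/5*γ123 + 243/10*γ124 - 207/10*γ134 + 9/4*γ234 + 9/4*γ1234
Answer: 42/5*γ123 + 243/5*γ124 - 207/5*γ134 + 9/2*γ234 + 9/2*γ1234


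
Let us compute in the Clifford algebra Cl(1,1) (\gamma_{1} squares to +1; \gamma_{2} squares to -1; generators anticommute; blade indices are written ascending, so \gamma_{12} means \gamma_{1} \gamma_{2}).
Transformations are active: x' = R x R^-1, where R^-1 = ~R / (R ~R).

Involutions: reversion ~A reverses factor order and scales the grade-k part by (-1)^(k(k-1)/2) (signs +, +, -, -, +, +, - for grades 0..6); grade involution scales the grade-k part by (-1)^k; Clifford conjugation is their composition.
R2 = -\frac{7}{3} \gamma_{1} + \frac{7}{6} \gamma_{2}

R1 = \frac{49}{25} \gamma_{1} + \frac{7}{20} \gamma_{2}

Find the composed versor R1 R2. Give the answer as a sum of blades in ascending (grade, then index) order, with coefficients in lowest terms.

Distribute over the terms of R1 (each basis-blade product reordered to ascending indices, repeated generators contracted through their squares):
(\frac{49}{25} \gamma_{1}) R2 = -\frac{343}{75} + \frac{343}{150} \gamma_{12}
(\frac{7}{20} \gamma_{2}) R2 = -\frac{49}{120} + \frac{49}{60} \gamma_{12}
Summing the partial products and collecting blades:
Answer: -\frac{2989}{600} + \frac{931}{300} \gamma_{12}


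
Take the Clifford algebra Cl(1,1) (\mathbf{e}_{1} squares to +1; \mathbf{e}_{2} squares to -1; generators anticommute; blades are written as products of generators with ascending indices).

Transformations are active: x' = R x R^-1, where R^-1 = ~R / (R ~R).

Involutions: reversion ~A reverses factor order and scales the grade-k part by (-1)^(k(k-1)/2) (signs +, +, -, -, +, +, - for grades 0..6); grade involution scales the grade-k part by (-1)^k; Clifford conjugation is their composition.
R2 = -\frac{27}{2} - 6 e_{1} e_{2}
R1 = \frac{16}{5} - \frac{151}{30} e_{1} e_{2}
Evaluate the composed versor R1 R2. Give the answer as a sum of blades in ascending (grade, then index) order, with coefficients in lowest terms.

Distribute over the terms of R1 (each basis-blade product reordered to ascending indices, repeated generators contracted through their squares):
(\frac{16}{5}) R2 = -\frac{216}{5} - \frac{96}{5} e_{1} e_{2}
(-\frac{151}{30} e_{1} e_{2}) R2 = \frac{151}{5} + \frac{1359}{20} e_{1} e_{2}
Summing the partial products and collecting blades:
Answer: -13 + \frac{195}{4} e_{1} e_{2}


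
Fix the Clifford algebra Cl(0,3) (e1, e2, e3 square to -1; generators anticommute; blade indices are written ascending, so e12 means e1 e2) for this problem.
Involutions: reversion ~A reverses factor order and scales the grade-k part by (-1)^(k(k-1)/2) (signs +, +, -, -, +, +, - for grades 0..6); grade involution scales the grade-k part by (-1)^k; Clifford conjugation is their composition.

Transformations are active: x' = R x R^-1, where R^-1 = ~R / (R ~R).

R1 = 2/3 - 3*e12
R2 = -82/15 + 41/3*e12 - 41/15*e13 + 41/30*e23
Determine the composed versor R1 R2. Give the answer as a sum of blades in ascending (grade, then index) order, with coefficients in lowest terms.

Distribute over the terms of R1 (each basis-blade product reordered to ascending indices, repeated generators contracted through their squares):
(2/3) R2 = -164/45 + 82/9*e12 - 82/45*e13 + 41/45*e23
(-3*e12) R2 = 41 + 82/5*e12 + 41/10*e13 + 41/5*e23
Summing the partial products and collecting blades:
Answer: 1681/45 + 1148/45*e12 + 41/18*e13 + 82/9*e23


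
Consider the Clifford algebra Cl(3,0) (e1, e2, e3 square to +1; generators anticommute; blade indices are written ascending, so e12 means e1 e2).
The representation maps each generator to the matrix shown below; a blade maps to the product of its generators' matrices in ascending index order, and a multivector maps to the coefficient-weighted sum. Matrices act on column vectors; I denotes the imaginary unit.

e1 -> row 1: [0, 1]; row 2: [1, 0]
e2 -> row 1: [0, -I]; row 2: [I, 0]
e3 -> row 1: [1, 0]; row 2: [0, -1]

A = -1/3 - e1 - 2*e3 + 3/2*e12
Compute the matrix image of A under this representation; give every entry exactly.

Bivector images (products of the table entries): rho(e12) = rho(e1)rho(e2) = row 1: [I, 0]; row 2: [0, -I].
M = (-1/3)*1 + (-1)*rho(e1) + (-2)*rho(e3) + (3/2)*rho(e12), summed entrywise (1 is the identity matrix):
Answer: row 1: [-7/3 + 3*I/2, -1]; row 2: [-1, 5/3 - 3*I/2]


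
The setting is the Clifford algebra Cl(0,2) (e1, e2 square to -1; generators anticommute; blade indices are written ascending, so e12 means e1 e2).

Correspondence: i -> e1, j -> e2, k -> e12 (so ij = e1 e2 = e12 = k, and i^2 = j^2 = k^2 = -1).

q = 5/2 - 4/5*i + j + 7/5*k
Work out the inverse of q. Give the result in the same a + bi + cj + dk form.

In blades: q = 5/2 - 4/5*e1 + e2 + 7/5*e12.
With qbar = 5/2 + 4/5*e1 - e2 - 7/5*e12 (scalar fixed, mapped units negated), q qbar = 197/20 (the sum of squared coefficients), so q^-1 = qbar / (197/20) = 50/197 + 16/197*e1 - 20/197*e2 - 28/197*e12; translating back:
Answer: 50/197 + 16/197*i - 20/197*j - 28/197*k


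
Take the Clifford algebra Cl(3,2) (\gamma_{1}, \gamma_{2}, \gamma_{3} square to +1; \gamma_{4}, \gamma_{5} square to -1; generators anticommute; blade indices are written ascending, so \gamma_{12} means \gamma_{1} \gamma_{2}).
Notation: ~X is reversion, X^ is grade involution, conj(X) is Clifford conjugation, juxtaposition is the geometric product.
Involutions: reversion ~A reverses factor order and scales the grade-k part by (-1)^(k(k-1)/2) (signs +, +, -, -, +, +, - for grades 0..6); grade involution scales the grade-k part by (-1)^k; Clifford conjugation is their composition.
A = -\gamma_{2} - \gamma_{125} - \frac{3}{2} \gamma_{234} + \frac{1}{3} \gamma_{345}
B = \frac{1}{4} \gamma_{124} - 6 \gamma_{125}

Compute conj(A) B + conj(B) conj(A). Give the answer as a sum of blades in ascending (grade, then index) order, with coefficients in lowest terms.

first term: 6 - \frac{3}{8} \gamma_{13} - \frac{1}{4} \gamma_{14} + 6 \gamma_{15} - \frac{1}{4} \gamma_{45} + 2 \gamma_{1234} + \frac{1}{12} \gamma_{1235} - 9 \gamma_{1345}
second term: 6 + \frac{3}{8} \gamma_{13} - \frac{1}{4} \gamma_{14} + 6 \gamma_{15} + \frac{1}{4} \gamma_{45} + 2 \gamma_{1234} + \frac{1}{12} \gamma_{1235} - 9 \gamma_{1345}
Answer: 12 - \frac{1}{2} \gamma_{14} + 12 \gamma_{15} + 4 \gamma_{1234} + \frac{1}{6} \gamma_{1235} - 18 \gamma_{1345}


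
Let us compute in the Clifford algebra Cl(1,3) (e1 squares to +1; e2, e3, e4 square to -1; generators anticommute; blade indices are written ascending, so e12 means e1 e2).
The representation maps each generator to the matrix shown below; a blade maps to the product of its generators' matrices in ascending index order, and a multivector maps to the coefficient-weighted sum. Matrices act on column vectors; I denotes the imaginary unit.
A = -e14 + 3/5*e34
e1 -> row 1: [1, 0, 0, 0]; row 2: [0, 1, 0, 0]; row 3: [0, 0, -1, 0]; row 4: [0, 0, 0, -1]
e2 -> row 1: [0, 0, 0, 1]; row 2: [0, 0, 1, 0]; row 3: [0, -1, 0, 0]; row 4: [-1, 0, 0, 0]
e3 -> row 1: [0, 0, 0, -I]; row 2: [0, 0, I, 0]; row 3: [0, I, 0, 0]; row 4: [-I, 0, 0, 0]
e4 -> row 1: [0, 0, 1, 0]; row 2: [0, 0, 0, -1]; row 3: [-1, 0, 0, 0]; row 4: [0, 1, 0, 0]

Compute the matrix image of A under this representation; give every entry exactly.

Bivector images (products of the table entries): rho(e14) = rho(e1)rho(e4) = row 1: [0, 0, 1, 0]; row 2: [0, 0, 0, -1]; row 3: [1, 0, 0, 0]; row 4: [0, -1, 0, 0]; rho(e34) = rho(e3)rho(e4) = row 1: [0, -I, 0, 0]; row 2: [-I, 0, 0, 0]; row 3: [0, 0, 0, -I]; row 4: [0, 0, -I, 0].
M = (-1)*rho(e14) + (3/5)*rho(e34), summed entrywise:
Answer: row 1: [0, -3*I/5, -1, 0]; row 2: [-3*I/5, 0, 0, 1]; row 3: [-1, 0, 0, -3*I/5]; row 4: [0, 1, -3*I/5, 0]


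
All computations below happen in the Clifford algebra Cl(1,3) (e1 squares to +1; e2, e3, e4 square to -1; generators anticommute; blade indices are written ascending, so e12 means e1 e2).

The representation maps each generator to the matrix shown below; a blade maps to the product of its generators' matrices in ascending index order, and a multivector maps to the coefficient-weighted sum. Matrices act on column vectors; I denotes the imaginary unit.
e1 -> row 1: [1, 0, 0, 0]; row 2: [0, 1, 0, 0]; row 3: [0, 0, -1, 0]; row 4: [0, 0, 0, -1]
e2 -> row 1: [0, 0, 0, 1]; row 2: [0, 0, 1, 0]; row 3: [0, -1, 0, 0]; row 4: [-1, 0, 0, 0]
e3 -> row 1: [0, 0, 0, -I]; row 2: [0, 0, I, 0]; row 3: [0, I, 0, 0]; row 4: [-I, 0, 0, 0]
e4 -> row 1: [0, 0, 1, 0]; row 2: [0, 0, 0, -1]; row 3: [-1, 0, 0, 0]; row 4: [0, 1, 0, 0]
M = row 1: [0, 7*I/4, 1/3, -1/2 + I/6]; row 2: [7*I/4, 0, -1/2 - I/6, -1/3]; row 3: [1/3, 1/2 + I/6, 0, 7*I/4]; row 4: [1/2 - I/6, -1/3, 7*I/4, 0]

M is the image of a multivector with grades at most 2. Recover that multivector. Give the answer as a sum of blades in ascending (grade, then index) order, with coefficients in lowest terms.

Method: the blade images are trace-orthogonal — tr(rho(e_A) rho(e_B)^-1) = 4 if A = B and 0 otherwise — and rho(e_A)^-1 = (e_A)^2 * rho(e_A) with (e_A)^2 = +1 or -1, so the coefficient of e_A in the preimage is (e_A)^2 * tr(M rho(e_A))/4.
Nonzero projections over blades of grade <= 2: e2: (e2)^2 = -1, tr(M rho(e2)) = 2, coefficient -1/2; e13: (e13)^2 = +1, tr(M rho(e13)) = -2/3, coefficient -1/6; e14: (e14)^2 = +1, tr(M rho(e14)) = 4/3, coefficient 1/3; e34: (e34)^2 = -1, tr(M rho(e34)) = 7, coefficient -7/4. Every other blade of grade <= 2 projects to 0.
Answer: -1/2*e2 - 1/6*e13 + 1/3*e14 - 7/4*e34


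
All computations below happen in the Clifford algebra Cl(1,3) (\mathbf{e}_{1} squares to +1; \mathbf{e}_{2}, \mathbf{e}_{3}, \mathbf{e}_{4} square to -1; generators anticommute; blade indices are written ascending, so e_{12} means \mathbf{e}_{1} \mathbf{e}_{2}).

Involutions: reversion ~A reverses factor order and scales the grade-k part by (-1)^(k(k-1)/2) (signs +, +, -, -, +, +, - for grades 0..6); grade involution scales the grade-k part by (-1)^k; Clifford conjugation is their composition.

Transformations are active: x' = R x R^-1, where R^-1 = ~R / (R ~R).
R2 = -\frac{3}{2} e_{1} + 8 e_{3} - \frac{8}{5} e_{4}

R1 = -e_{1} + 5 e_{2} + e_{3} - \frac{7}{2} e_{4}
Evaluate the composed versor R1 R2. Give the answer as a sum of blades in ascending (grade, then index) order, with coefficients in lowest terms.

Distribute over the terms of R2 (each basis-blade product reordered to ascending indices, repeated generators contracted through their squares):
R1 (-\frac{3}{2} e_{1}) = \frac{3}{2} + \frac{15}{2} e_{12} + \frac{3}{2} e_{13} - \frac{21}{4} e_{14}
R1 (8 e_{3}) = -8 - 8 e_{13} + 40 e_{23} + 28 e_{34}
R1 (-\frac{8}{5} e_{4}) = -\frac{28}{5} + \frac{8}{5} e_{14} - 8 e_{24} - \frac{8}{5} e_{34}
Summing the partial products and collecting blades:
Answer: -\frac{121}{10} + \frac{15}{2} e_{12} - \frac{13}{2} e_{13} - \frac{73}{20} e_{14} + 40 e_{23} - 8 e_{24} + \frac{132}{5} e_{34}


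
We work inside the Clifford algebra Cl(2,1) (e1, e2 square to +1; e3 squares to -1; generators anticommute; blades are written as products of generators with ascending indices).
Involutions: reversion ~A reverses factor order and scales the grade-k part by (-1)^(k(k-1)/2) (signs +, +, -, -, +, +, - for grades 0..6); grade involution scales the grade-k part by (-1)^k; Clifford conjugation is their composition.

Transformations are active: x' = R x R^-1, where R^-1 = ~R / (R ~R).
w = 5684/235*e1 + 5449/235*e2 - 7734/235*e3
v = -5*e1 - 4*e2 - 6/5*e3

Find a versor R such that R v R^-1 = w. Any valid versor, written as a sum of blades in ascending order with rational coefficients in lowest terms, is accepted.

Since q(v) = q(w) = 989/25, the sum R = v + w = 4509/235*e1 + 4509/235*e2 - 8016/235*e3 does the job whenever invertible.
Answer: 4509/235*e1 + 4509/235*e2 - 8016/235*e3


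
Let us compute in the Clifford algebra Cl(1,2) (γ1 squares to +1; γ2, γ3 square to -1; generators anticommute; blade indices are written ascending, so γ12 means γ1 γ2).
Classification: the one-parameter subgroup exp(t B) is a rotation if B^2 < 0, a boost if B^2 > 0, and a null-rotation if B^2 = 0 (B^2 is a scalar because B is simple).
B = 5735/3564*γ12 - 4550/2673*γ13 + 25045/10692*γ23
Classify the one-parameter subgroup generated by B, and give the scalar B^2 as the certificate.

B^2 term by term: the squares give (5735/3564)^2*(γ12)^2 + (-4550/2673)^2*(γ13)^2 + (25045/10692)^2*(γ23)^2 = 32890225/12702096*(+1) + 20702500/7144929*(+1) + 627252025/114318864*(-1) = 0 (each basis 2-blade squares to minus the product of its generators' squares); cross terms between blades sharing an index anticommute and cancel. So B^2 = 0.
Answer: null-rotation, certificate B^2 = 0. Why this suffices: the scalar 0 survives any versor conjugation, so its sign alone determines the class however B is presented.


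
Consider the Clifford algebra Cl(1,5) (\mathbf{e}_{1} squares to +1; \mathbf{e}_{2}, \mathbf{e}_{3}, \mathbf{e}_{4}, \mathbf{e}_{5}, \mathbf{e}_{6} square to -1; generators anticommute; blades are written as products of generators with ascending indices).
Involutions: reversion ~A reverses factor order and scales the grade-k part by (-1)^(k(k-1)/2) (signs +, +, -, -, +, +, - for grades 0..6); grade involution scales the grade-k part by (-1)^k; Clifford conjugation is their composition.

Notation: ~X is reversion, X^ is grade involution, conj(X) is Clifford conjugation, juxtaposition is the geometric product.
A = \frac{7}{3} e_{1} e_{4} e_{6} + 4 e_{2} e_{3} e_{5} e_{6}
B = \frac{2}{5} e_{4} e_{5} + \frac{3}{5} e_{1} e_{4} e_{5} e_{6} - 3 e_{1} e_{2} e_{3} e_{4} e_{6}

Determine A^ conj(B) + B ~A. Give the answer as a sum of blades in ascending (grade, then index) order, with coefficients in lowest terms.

first term: -\frac{7}{5} e_{5} + 7 e_{2} e_{3} + 12 e_{1} e_{4} e_{5} - \frac{14}{15} e_{1} e_{5} e_{6} - \frac{12}{5} e_{1} e_{2} e_{3} e_{4} - \frac{8}{5} e_{2} e_{3} e_{4} e_{6}
second term: \frac{7}{5} e_{5} - 7 e_{2} e_{3} + 12 e_{1} e_{4} e_{5} - \frac{14}{15} e_{1} e_{5} e_{6} - \frac{12}{5} e_{1} e_{2} e_{3} e_{4} - \frac{8}{5} e_{2} e_{3} e_{4} e_{6}
Answer: 24 e_{1} e_{4} e_{5} - \frac{28}{15} e_{1} e_{5} e_{6} - \frac{24}{5} e_{1} e_{2} e_{3} e_{4} - \frac{16}{5} e_{2} e_{3} e_{4} e_{6}


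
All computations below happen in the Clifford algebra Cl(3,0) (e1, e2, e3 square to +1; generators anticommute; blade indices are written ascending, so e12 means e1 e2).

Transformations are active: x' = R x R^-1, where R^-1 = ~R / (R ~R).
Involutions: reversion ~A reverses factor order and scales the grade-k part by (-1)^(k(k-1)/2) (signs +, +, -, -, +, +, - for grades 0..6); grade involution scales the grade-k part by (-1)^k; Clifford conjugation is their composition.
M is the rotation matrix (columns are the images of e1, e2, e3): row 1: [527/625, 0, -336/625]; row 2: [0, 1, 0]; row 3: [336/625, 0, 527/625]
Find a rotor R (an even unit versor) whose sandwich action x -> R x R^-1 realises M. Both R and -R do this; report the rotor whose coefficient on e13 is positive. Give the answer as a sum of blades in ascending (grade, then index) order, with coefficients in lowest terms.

Method: write R = a + b12*e12 + b13*e13 + b23*e23 with a^2 + b12^2 + b13^2 + b23^2 = 1 (so R^-1 = ~R). Expanding the columns R e_j ~R gives tr M = 4a^2 - 1 and, from the antisymmetric part, M21 - M12 = -4a*b12, M13 - M31 = 4a*b13, M32 - M23 = -4a*b23.
Here tr M = 1679/625, so a^2 = (1 + tr M)/4 = 576/625 and a = ±24/25. Taking a = 24/25: M21 - M12 = 0, M13 - M31 = -672/625, M32 - M23 = 0, giving b12 = 0, b13 = -7/25, b23 = 0, i.e. R = 24/25 - 7/25*e13.
Its e13 coefficient is negative, so report the other preimage -R.
Answer: -24/25 + 7/25*e13. Uniqueness: Spin(3) -> SO(3) maps R and -R to the same rotation of trace 1679/625; fixing the sign of the e13 coefficient removes the ambiguity.


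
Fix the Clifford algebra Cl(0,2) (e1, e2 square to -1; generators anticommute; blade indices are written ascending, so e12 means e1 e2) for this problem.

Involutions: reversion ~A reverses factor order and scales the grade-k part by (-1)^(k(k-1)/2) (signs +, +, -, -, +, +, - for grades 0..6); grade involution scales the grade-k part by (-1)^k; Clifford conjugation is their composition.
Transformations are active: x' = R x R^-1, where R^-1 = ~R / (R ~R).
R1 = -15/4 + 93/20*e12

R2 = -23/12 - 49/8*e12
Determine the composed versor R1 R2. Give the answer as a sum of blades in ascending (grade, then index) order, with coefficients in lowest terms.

Distribute over the terms of R1 (each basis-blade product reordered to ascending indices, repeated generators contracted through their squares):
(-15/4) R2 = 115/16 + 735/32*e12
(93/20*e12) R2 = 4557/160 - 713/80*e12
Summing the partial products and collecting blades:
Answer: 5707/160 + 2249/160*e12


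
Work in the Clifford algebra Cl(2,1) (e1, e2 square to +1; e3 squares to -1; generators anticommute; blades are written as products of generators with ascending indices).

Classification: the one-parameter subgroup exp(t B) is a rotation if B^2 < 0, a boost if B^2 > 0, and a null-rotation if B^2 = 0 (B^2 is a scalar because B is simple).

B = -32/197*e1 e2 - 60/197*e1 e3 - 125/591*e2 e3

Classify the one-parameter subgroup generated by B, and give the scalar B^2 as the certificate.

B^2 term by term: the squares give (-32/197)^2*(e1 e2)^2 + (-60/197)^2*(e1 e3)^2 + (-125/591)^2*(e2 e3)^2 = 1024/38809*(-1) + 3600/38809*(+1) + 15625/349281*(+1) = 1/9 (each basis 2-blade squares to minus the product of its generators' squares); cross terms between blades sharing an index anticommute and cancel. So B^2 = 1/9.
Answer: boost, certificate B^2 = 1/9. B^2 = 1/9 is basis-independent, so its sign is the whole story.


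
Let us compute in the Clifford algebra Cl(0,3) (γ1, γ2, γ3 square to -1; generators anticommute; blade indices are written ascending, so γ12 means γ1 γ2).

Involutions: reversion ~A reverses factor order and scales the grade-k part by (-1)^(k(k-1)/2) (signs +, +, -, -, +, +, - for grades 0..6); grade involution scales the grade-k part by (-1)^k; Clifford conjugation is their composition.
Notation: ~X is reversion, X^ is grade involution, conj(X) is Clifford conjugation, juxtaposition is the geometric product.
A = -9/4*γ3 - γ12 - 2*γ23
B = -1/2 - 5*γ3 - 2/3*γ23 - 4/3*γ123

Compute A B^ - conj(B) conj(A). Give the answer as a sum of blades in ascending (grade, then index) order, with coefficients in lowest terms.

first term: 119/12 + 8/3*γ1 + 23/2*γ2 + 59/24*γ3 + 7/2*γ12 - 2/3*γ13 + γ23 - 5*γ123
second term: -151/12 + 8/3*γ1 + 17/2*γ2 + 5/24*γ3 + 5/2*γ12 + 2/3*γ13 - γ23 + 5*γ123
Answer: 45/2 + 3*γ2 + 9/4*γ3 + γ12 - 4/3*γ13 + 2*γ23 - 10*γ123


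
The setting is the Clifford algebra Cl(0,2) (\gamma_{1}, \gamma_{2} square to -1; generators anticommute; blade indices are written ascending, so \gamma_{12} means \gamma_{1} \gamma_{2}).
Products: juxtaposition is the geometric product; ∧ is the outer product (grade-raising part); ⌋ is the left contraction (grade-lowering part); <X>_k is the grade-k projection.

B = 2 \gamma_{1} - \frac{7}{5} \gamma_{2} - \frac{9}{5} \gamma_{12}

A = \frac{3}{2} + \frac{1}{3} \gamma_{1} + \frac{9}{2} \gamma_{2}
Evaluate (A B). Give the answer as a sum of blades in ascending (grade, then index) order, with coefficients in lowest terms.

step 1: \frac{169}{30} - \frac{51}{10} \gamma_{1} - \frac{3}{2} \gamma_{2} - \frac{73}{6} \gamma_{12}
Answer: \frac{169}{30} - \frac{51}{10} \gamma_{1} - \frac{3}{2} \gamma_{2} - \frac{73}{6} \gamma_{12}
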